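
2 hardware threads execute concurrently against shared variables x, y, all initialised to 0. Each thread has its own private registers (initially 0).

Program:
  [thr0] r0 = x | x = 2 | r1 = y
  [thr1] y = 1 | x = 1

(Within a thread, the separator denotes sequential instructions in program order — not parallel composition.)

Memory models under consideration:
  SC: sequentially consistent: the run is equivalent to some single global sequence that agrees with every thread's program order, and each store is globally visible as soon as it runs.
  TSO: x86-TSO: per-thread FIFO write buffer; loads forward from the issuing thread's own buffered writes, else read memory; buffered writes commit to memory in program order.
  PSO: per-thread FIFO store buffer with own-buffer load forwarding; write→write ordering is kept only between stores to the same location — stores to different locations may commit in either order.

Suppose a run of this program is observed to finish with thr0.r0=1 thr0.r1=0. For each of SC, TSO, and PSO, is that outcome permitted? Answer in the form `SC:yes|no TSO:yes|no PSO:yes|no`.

SC:no TSO:no PSO:yes

outcome vector order: (thr0.r0,thr0.r1)
SC: 3 outcomes — {00, 01, 11}
TSO: 3 outcomes — {00, 01, 11}
PSO: 4 outcomes — {00, 01, 10, 11}
target 10 ∈ {PSO}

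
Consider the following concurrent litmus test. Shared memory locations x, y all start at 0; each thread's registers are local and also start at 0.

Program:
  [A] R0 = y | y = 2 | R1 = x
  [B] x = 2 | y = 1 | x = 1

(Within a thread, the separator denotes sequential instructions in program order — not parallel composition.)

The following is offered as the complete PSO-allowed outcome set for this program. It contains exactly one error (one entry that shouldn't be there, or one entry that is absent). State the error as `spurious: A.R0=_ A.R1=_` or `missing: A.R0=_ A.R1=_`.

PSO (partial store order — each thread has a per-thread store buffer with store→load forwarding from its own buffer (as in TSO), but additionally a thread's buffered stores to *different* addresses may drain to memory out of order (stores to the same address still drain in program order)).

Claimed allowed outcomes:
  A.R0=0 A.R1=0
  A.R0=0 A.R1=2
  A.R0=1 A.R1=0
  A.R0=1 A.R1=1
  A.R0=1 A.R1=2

missing: A.R0=0 A.R1=1

outcome vector order: (A.R0,A.R1)
under PSO → 0/0; 0/1; 0/2; 1/0; 1/1; 1/2
PSO∖claimed = {0/1}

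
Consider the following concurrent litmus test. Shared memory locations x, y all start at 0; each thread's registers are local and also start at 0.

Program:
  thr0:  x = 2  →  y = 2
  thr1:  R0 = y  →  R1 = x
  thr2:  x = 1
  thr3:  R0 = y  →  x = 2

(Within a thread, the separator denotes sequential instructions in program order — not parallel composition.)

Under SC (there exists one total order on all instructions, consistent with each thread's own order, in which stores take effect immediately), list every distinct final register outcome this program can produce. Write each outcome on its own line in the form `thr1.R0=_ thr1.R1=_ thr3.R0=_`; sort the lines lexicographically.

outcome vector order: (thr1.R0,thr1.R1,thr3.R0)
|SC outcomes| = 10

thr1.R0=0 thr1.R1=0 thr3.R0=0
thr1.R0=0 thr1.R1=0 thr3.R0=2
thr1.R0=0 thr1.R1=1 thr3.R0=0
thr1.R0=0 thr1.R1=1 thr3.R0=2
thr1.R0=0 thr1.R1=2 thr3.R0=0
thr1.R0=0 thr1.R1=2 thr3.R0=2
thr1.R0=2 thr1.R1=1 thr3.R0=0
thr1.R0=2 thr1.R1=1 thr3.R0=2
thr1.R0=2 thr1.R1=2 thr3.R0=0
thr1.R0=2 thr1.R1=2 thr3.R0=2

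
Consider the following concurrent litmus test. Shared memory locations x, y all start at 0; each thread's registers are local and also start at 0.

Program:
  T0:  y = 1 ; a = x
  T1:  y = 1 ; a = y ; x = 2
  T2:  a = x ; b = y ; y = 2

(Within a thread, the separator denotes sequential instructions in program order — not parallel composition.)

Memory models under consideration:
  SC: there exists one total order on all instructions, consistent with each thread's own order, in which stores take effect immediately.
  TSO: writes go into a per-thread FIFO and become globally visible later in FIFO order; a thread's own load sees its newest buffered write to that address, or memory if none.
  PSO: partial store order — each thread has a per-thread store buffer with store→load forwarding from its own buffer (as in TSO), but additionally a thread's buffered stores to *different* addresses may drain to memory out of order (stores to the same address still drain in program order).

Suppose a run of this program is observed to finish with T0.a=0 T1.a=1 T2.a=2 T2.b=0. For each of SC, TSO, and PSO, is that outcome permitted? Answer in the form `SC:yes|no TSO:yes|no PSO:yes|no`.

outcome vector order: (T0.a,T1.a,T2.a,T2.b)
SC (10): 0100; 0101; 0121; 0200; 0201; 2100; 2101; 2121; 2200; 2201
TSO (10): 0100; 0101; 0121; 0200; 0201; 2100; 2101; 2121; 2200; 2201
PSO (12): 0100; 0101; 0120; 0121; 0200; 0201; 2100; 2101; 2120; 2121; 2200; 2201
target 0120 ∈ {PSO}

SC:no TSO:no PSO:yes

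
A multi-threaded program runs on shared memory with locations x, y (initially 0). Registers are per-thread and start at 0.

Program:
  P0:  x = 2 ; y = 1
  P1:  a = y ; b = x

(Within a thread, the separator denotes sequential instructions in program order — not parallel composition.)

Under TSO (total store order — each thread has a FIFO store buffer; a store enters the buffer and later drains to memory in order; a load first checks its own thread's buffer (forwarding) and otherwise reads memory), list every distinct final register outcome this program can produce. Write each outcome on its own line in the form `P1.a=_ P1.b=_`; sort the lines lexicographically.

P1.a=0 P1.b=0
P1.a=0 P1.b=2
P1.a=1 P1.b=2

outcome vector order: (P1.a,P1.b)
|TSO outcomes| = 3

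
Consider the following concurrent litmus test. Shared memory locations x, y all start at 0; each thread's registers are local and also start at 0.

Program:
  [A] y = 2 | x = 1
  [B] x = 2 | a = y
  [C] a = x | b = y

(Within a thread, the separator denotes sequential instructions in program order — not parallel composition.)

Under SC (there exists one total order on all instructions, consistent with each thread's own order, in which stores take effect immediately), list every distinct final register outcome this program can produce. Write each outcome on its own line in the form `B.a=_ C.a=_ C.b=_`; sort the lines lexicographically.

B.a=0 C.a=0 C.b=0
B.a=0 C.a=0 C.b=2
B.a=0 C.a=1 C.b=2
B.a=0 C.a=2 C.b=0
B.a=0 C.a=2 C.b=2
B.a=2 C.a=0 C.b=0
B.a=2 C.a=0 C.b=2
B.a=2 C.a=1 C.b=2
B.a=2 C.a=2 C.b=0
B.a=2 C.a=2 C.b=2

outcome vector order: (B.a,C.a,C.b)
|SC outcomes| = 10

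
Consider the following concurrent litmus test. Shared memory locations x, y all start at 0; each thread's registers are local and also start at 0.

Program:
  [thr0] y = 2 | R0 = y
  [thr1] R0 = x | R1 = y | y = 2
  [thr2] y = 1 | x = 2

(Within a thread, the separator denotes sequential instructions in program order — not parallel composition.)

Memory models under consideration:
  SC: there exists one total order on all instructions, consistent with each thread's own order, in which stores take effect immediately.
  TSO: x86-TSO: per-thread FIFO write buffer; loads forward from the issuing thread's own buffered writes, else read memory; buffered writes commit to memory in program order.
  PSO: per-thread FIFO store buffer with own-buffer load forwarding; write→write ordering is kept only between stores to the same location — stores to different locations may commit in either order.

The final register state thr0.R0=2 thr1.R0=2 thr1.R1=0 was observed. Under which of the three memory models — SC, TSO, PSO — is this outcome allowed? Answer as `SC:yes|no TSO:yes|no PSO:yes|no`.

outcome vector order: (thr0.R0,thr1.R0,thr1.R1)
[SC] allowed = {1/0/0 1/0/1 1/0/2 1/2/1 2/0/0 2/0/1 2/0/2 2/2/1 2/2/2}
[TSO] allowed = {1/0/0 1/0/1 1/0/2 1/2/1 2/0/0 2/0/1 2/0/2 2/2/1 2/2/2}
[PSO] allowed = {1/0/0 1/0/1 1/0/2 1/2/0 1/2/1 1/2/2 2/0/0 2/0/1 2/0/2 2/2/0 2/2/1 2/2/2}
target 2/2/0 ∈ {PSO}

SC:no TSO:no PSO:yes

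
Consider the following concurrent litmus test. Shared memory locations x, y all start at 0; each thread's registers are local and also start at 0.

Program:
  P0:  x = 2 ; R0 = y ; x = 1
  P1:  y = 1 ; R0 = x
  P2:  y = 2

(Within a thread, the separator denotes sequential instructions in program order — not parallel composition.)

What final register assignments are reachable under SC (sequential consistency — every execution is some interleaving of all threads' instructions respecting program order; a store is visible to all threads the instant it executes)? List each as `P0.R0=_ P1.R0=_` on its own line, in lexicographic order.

outcome vector order: (P0.R0,P1.R0)
|SC outcomes| = 8

P0.R0=0 P1.R0=1
P0.R0=0 P1.R0=2
P0.R0=1 P1.R0=0
P0.R0=1 P1.R0=1
P0.R0=1 P1.R0=2
P0.R0=2 P1.R0=0
P0.R0=2 P1.R0=1
P0.R0=2 P1.R0=2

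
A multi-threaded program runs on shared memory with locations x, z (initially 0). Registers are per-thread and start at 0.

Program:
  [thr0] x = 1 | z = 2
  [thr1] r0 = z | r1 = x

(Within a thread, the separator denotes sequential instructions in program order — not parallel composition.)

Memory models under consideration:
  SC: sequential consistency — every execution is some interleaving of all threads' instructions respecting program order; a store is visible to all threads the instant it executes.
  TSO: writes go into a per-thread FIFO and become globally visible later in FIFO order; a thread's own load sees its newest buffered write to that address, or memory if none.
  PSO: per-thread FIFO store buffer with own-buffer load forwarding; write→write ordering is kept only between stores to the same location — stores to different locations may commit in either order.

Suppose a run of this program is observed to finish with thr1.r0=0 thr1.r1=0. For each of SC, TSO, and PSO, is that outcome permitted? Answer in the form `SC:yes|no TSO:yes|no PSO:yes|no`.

outcome vector order: (thr1.r0,thr1.r1)
under SC → <0 0> <0 1> <2 1>
under TSO → <0 0> <0 1> <2 1>
under PSO → <0 0> <0 1> <2 0> <2 1>
target <0 0> ∈ {SC,TSO,PSO}

SC:yes TSO:yes PSO:yes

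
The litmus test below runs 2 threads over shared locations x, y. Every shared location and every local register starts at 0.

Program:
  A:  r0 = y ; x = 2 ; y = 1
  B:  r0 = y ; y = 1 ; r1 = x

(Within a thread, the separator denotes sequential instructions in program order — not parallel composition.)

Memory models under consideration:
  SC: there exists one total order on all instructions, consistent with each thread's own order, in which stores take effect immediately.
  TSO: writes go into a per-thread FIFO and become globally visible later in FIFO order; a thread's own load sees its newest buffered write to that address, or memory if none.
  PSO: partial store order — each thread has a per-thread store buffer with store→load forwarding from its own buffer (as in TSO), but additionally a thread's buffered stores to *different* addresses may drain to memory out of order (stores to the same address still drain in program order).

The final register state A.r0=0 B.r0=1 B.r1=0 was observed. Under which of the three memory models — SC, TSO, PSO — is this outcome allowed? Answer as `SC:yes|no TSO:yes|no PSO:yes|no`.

SC:no TSO:no PSO:yes

outcome vector order: (A.r0,B.r0,B.r1)
SC (5): (0,0,0), (0,0,2), (0,1,2), (1,0,0), (1,0,2)
TSO (5): (0,0,0), (0,0,2), (0,1,2), (1,0,0), (1,0,2)
PSO (6): (0,0,0), (0,0,2), (0,1,0), (0,1,2), (1,0,0), (1,0,2)
target (0,1,0) ∈ {PSO}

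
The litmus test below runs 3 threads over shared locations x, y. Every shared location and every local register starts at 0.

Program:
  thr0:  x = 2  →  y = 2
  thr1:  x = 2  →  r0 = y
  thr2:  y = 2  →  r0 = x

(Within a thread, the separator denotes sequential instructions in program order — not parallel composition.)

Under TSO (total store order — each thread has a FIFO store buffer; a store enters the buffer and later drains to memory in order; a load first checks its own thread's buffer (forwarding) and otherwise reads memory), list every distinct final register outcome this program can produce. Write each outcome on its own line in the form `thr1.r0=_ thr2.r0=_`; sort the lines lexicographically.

thr1.r0=0 thr2.r0=0
thr1.r0=0 thr2.r0=2
thr1.r0=2 thr2.r0=0
thr1.r0=2 thr2.r0=2

outcome vector order: (thr1.r0,thr2.r0)
|TSO outcomes| = 4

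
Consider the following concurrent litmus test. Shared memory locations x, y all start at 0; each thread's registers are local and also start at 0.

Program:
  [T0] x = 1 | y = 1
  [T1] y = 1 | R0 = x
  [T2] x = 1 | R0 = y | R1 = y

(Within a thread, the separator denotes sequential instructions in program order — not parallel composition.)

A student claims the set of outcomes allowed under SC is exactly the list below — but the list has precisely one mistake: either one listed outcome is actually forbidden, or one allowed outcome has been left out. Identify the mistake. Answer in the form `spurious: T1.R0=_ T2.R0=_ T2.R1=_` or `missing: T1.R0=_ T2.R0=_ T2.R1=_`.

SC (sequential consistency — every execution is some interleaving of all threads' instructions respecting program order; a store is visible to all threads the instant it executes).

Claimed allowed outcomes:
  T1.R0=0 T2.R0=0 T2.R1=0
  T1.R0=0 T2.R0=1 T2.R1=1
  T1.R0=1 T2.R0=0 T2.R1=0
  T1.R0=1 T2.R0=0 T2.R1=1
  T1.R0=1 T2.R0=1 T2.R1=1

spurious: T1.R0=0 T2.R0=0 T2.R1=0

outcome vector order: (T1.R0,T2.R0,T2.R1)
[SC] allowed = {0/1/1, 1/0/0, 1/0/1, 1/1/1}
claimed∖SC = {0/0/0}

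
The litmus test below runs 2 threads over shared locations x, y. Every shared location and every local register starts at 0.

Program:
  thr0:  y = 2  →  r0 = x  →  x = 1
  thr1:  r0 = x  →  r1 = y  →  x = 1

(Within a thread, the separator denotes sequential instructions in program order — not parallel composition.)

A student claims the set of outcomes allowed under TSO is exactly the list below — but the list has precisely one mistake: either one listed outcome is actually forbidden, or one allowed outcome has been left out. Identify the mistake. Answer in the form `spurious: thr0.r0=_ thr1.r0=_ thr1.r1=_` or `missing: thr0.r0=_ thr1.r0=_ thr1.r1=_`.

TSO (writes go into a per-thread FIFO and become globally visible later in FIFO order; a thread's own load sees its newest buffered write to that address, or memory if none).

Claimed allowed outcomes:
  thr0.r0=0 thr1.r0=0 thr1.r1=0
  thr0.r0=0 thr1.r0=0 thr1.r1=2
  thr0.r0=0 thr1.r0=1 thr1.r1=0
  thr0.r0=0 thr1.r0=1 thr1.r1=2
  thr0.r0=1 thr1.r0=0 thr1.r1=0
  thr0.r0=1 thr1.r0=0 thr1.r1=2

outcome vector order: (thr0.r0,thr1.r0,thr1.r1)
TSO (5): 000, 002, 012, 100, 102
claimed∖TSO = {010}

spurious: thr0.r0=0 thr1.r0=1 thr1.r1=0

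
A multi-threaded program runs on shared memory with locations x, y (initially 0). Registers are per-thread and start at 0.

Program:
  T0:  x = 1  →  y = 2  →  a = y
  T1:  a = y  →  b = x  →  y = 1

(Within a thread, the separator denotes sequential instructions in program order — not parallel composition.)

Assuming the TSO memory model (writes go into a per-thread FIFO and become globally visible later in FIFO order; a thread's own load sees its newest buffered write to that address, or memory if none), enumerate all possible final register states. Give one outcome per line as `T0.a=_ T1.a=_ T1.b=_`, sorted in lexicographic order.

T0.a=1 T1.a=0 T1.b=0
T0.a=1 T1.a=0 T1.b=1
T0.a=1 T1.a=2 T1.b=1
T0.a=2 T1.a=0 T1.b=0
T0.a=2 T1.a=0 T1.b=1
T0.a=2 T1.a=2 T1.b=1

outcome vector order: (T0.a,T1.a,T1.b)
|TSO outcomes| = 6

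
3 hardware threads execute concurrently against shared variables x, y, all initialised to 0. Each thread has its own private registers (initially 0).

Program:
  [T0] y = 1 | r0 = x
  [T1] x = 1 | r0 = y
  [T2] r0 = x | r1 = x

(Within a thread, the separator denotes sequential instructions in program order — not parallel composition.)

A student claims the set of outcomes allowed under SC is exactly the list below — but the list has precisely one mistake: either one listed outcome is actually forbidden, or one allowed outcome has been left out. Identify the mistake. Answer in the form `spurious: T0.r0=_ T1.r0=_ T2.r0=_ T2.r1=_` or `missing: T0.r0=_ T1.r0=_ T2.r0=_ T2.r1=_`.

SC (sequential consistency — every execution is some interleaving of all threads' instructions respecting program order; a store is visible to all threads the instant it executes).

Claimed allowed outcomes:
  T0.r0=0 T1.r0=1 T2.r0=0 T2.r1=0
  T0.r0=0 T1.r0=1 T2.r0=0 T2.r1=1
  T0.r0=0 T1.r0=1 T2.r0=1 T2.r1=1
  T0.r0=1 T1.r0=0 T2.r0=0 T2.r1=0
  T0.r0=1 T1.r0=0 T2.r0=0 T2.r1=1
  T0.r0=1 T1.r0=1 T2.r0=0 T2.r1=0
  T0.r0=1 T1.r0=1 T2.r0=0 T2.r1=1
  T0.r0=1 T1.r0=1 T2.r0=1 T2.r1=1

missing: T0.r0=1 T1.r0=0 T2.r0=1 T2.r1=1

outcome vector order: (T0.r0,T1.r0,T2.r0,T2.r1)
[SC] allowed = {<0 1 0 0> <0 1 0 1> <0 1 1 1> <1 0 0 0> <1 0 0 1> <1 0 1 1> <1 1 0 0> <1 1 0 1> <1 1 1 1>}
SC∖claimed = {<1 0 1 1>}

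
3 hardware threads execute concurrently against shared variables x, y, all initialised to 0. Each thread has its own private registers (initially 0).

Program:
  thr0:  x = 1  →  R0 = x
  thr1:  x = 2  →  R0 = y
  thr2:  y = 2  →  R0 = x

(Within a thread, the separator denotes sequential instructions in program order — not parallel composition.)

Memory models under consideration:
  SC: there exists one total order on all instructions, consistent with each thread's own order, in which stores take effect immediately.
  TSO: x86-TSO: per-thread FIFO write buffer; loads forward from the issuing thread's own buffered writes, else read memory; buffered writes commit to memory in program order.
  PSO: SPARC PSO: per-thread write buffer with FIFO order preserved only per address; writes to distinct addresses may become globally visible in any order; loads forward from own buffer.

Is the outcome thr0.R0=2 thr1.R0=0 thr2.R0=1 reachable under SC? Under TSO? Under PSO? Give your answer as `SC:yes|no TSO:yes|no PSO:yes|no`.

outcome vector order: (thr0.R0,thr1.R0,thr2.R0)
under SC → 101; 102; 120; 121; 122; 202; 220; 221; 222
under TSO → 100; 101; 102; 120; 121; 122; 200; 201; 202; 220; 221; 222
under PSO → 100; 101; 102; 120; 121; 122; 200; 201; 202; 220; 221; 222
target 201 ∈ {TSO,PSO}

SC:no TSO:yes PSO:yes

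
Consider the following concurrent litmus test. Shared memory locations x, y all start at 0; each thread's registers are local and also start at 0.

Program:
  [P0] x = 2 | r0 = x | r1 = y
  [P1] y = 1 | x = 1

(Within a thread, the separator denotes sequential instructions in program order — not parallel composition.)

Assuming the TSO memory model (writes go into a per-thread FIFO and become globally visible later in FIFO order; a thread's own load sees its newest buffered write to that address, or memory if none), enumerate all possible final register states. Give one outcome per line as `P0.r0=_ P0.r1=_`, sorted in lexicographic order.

outcome vector order: (P0.r0,P0.r1)
|TSO outcomes| = 3

P0.r0=1 P0.r1=1
P0.r0=2 P0.r1=0
P0.r0=2 P0.r1=1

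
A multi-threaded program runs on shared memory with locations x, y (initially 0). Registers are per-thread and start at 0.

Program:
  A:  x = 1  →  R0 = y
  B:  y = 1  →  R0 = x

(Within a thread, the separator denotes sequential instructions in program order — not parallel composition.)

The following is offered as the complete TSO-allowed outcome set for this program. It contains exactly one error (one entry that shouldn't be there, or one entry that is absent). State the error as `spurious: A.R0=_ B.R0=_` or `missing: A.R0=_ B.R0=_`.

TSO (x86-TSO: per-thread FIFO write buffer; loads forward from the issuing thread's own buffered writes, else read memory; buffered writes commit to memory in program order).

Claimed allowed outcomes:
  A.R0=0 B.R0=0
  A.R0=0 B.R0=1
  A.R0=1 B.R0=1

outcome vector order: (A.R0,B.R0)
TSO (4): (0,0); (0,1); (1,0); (1,1)
TSO∖claimed = {(1,0)}

missing: A.R0=1 B.R0=0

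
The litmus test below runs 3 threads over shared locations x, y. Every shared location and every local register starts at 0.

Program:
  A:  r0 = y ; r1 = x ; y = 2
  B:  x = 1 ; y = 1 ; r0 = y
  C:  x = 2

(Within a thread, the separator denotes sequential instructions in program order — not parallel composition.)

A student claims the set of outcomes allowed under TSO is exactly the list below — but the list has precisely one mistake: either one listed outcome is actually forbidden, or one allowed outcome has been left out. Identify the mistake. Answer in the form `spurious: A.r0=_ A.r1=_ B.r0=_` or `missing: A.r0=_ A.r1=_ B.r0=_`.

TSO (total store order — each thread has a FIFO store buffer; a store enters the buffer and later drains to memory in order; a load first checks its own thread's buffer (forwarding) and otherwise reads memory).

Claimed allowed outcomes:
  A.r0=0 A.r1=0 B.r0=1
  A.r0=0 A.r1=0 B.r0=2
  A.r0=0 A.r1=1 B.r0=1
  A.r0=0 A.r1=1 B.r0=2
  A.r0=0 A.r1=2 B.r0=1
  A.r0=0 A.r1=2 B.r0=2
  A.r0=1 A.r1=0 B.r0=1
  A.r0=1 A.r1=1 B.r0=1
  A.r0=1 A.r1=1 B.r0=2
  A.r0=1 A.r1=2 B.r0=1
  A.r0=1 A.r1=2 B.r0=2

spurious: A.r0=1 A.r1=0 B.r0=1

outcome vector order: (A.r0,A.r1,B.r0)
under TSO → 001; 002; 011; 012; 021; 022; 111; 112; 121; 122
claimed∖TSO = {101}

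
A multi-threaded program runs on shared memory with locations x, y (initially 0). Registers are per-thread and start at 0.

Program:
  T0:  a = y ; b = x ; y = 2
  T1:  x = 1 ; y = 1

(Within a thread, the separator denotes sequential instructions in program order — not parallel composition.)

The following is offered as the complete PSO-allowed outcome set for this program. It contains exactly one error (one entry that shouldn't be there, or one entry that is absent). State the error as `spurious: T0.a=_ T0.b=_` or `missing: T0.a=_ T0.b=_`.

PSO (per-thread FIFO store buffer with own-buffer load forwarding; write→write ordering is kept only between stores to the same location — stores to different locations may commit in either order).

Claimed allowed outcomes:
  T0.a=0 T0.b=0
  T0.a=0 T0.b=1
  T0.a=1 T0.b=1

missing: T0.a=1 T0.b=0

outcome vector order: (T0.a,T0.b)
under PSO → 00 01 10 11
PSO∖claimed = {10}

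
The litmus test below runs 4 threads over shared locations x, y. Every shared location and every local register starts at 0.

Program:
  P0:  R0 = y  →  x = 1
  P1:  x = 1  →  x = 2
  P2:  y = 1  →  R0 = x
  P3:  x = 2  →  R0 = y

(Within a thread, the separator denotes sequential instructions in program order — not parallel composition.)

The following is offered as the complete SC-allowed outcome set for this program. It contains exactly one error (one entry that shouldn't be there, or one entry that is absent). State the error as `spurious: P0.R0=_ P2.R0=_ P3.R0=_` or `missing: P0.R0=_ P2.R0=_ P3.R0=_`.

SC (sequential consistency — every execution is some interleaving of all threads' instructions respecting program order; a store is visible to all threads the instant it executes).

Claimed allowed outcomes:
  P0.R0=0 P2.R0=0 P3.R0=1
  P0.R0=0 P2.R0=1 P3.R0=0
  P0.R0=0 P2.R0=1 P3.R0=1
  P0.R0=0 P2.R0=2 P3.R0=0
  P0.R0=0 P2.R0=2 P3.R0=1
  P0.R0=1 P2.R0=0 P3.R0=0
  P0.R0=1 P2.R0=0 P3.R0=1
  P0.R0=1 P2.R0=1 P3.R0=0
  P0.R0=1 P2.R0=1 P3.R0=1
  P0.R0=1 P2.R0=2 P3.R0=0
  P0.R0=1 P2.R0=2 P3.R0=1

spurious: P0.R0=1 P2.R0=0 P3.R0=0

outcome vector order: (P0.R0,P2.R0,P3.R0)
SC (10): 001, 010, 011, 020, 021, 101, 110, 111, 120, 121
claimed∖SC = {100}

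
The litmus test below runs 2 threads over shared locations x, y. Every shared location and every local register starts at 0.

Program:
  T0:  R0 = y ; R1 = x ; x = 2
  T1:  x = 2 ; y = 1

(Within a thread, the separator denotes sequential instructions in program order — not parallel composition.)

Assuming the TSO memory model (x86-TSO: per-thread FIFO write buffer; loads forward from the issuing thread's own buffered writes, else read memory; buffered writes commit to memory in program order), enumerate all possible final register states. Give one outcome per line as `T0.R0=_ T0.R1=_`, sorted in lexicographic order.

outcome vector order: (T0.R0,T0.R1)
|TSO outcomes| = 3

T0.R0=0 T0.R1=0
T0.R0=0 T0.R1=2
T0.R0=1 T0.R1=2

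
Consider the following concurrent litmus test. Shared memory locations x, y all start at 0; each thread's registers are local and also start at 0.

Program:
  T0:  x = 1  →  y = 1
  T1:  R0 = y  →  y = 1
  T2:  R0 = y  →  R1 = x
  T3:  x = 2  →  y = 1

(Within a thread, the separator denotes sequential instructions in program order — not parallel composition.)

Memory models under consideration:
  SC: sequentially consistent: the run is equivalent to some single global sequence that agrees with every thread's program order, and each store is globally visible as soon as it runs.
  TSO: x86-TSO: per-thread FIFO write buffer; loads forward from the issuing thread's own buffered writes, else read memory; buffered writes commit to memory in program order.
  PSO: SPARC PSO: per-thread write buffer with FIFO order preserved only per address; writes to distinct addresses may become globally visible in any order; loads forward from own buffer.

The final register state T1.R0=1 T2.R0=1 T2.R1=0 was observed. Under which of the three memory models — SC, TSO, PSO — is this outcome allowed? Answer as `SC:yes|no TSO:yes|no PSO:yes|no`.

SC:no TSO:no PSO:yes

outcome vector order: (T1.R0,T2.R0,T2.R1)
[SC] allowed = {0/0/0 0/0/1 0/0/2 0/1/0 0/1/1 0/1/2 1/0/0 1/0/1 1/0/2 1/1/1 1/1/2}
[TSO] allowed = {0/0/0 0/0/1 0/0/2 0/1/0 0/1/1 0/1/2 1/0/0 1/0/1 1/0/2 1/1/1 1/1/2}
[PSO] allowed = {0/0/0 0/0/1 0/0/2 0/1/0 0/1/1 0/1/2 1/0/0 1/0/1 1/0/2 1/1/0 1/1/1 1/1/2}
target 1/1/0 ∈ {PSO}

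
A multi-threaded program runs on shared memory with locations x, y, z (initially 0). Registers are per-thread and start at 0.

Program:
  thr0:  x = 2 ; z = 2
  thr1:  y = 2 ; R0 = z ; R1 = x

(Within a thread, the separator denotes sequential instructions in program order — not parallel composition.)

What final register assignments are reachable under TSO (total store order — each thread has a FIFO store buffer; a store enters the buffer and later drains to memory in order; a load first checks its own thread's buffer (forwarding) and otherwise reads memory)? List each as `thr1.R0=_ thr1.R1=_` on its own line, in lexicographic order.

thr1.R0=0 thr1.R1=0
thr1.R0=0 thr1.R1=2
thr1.R0=2 thr1.R1=2

outcome vector order: (thr1.R0,thr1.R1)
|TSO outcomes| = 3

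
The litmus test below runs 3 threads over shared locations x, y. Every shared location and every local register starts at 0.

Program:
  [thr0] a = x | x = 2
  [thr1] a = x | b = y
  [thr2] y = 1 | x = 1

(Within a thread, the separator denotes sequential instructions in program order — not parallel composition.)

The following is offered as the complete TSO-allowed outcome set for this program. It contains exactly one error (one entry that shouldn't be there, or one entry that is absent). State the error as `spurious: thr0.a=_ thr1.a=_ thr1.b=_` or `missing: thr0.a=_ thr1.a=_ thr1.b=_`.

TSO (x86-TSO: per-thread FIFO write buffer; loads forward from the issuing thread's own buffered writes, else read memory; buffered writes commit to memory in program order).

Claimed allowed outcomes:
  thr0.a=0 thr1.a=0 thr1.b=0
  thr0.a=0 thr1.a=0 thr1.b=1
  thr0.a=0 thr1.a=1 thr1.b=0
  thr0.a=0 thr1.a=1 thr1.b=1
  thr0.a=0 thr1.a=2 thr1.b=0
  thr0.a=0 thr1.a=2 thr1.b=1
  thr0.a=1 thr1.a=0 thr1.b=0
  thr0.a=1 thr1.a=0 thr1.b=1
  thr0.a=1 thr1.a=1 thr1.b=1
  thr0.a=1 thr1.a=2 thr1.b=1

spurious: thr0.a=0 thr1.a=1 thr1.b=0

outcome vector order: (thr0.a,thr1.a,thr1.b)
[TSO] allowed = {000; 001; 011; 020; 021; 100; 101; 111; 121}
claimed∖TSO = {010}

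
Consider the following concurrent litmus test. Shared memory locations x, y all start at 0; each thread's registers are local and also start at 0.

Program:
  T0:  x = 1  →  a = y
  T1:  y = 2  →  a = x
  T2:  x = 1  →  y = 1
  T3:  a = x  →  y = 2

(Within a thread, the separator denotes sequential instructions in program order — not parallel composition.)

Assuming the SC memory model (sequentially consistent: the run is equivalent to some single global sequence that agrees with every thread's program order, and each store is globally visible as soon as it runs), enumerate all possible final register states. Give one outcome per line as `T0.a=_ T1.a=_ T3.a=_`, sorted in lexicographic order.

T0.a=0 T1.a=1 T3.a=0
T0.a=0 T1.a=1 T3.a=1
T0.a=1 T1.a=0 T3.a=0
T0.a=1 T1.a=0 T3.a=1
T0.a=1 T1.a=1 T3.a=0
T0.a=1 T1.a=1 T3.a=1
T0.a=2 T1.a=0 T3.a=0
T0.a=2 T1.a=0 T3.a=1
T0.a=2 T1.a=1 T3.a=0
T0.a=2 T1.a=1 T3.a=1

outcome vector order: (T0.a,T1.a,T3.a)
|SC outcomes| = 10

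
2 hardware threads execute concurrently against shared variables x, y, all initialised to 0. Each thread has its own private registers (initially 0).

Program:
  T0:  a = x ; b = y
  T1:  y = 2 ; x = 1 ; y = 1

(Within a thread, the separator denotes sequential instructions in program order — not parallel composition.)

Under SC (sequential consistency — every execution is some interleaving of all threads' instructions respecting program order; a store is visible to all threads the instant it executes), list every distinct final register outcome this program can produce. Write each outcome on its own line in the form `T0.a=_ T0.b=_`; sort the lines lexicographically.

T0.a=0 T0.b=0
T0.a=0 T0.b=1
T0.a=0 T0.b=2
T0.a=1 T0.b=1
T0.a=1 T0.b=2

outcome vector order: (T0.a,T0.b)
|SC outcomes| = 5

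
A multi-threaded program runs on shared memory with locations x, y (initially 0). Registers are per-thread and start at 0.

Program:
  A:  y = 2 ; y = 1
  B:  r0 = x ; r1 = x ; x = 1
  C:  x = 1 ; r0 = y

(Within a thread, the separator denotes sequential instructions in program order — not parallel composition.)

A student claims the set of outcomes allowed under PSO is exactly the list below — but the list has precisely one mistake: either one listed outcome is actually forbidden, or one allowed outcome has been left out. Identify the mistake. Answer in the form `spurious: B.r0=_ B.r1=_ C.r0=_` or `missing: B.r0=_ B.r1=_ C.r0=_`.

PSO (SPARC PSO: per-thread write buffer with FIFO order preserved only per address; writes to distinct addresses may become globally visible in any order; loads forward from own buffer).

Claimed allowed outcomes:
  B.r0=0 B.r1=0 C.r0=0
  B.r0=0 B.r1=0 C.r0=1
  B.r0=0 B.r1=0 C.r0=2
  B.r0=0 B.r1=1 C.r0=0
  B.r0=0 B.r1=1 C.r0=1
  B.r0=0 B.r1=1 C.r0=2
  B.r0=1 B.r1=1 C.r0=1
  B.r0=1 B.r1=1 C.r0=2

outcome vector order: (B.r0,B.r1,C.r0)
under PSO → 000, 001, 002, 010, 011, 012, 110, 111, 112
PSO∖claimed = {110}

missing: B.r0=1 B.r1=1 C.r0=0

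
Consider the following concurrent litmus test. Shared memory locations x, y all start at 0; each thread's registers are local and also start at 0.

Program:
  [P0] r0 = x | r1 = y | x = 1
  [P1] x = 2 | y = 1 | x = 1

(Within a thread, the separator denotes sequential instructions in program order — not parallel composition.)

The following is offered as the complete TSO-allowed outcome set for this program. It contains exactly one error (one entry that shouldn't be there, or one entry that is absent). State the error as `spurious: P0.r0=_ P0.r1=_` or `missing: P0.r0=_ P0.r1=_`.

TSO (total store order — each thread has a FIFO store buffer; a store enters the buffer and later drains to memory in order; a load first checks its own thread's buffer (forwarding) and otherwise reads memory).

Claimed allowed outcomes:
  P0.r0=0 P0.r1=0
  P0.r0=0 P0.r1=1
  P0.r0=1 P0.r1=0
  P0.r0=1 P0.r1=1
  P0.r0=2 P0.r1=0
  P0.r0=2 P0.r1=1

outcome vector order: (P0.r0,P0.r1)
TSO: 5 outcomes — {<0 0>; <0 1>; <1 1>; <2 0>; <2 1>}
claimed∖TSO = {<1 0>}

spurious: P0.r0=1 P0.r1=0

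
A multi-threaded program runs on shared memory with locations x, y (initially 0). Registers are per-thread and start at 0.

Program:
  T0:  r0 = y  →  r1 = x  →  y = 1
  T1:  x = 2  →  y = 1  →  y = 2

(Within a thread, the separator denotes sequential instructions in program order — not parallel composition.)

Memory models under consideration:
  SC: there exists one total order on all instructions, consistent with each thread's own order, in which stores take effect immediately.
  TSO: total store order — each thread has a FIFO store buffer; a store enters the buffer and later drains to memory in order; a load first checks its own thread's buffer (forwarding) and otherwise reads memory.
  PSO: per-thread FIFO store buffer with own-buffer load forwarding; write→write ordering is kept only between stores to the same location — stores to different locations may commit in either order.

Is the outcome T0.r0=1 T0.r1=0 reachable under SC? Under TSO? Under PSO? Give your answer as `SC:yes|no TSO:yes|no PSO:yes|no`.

SC:no TSO:no PSO:yes

outcome vector order: (T0.r0,T0.r1)
SC: 4 outcomes — {(0,0), (0,2), (1,2), (2,2)}
TSO: 4 outcomes — {(0,0), (0,2), (1,2), (2,2)}
PSO: 6 outcomes — {(0,0), (0,2), (1,0), (1,2), (2,0), (2,2)}
target (1,0) ∈ {PSO}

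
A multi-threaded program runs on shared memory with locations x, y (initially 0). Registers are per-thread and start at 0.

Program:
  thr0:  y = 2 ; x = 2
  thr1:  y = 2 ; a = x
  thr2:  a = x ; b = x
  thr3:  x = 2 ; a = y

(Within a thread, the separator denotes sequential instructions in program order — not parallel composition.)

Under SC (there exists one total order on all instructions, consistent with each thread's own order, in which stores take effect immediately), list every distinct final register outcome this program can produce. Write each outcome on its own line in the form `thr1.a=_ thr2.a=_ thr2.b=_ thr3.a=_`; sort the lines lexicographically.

outcome vector order: (thr1.a,thr2.a,thr2.b,thr3.a)
|SC outcomes| = 9

thr1.a=0 thr2.a=0 thr2.b=0 thr3.a=2
thr1.a=0 thr2.a=0 thr2.b=2 thr3.a=2
thr1.a=0 thr2.a=2 thr2.b=2 thr3.a=2
thr1.a=2 thr2.a=0 thr2.b=0 thr3.a=0
thr1.a=2 thr2.a=0 thr2.b=0 thr3.a=2
thr1.a=2 thr2.a=0 thr2.b=2 thr3.a=0
thr1.a=2 thr2.a=0 thr2.b=2 thr3.a=2
thr1.a=2 thr2.a=2 thr2.b=2 thr3.a=0
thr1.a=2 thr2.a=2 thr2.b=2 thr3.a=2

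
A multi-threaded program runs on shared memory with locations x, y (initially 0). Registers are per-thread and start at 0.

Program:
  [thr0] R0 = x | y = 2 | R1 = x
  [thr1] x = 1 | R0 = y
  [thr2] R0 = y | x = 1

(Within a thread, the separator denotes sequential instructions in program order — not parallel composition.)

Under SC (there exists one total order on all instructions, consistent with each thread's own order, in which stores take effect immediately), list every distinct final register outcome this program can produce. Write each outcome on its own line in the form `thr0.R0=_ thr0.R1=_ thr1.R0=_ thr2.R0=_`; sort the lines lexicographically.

thr0.R0=0 thr0.R1=0 thr1.R0=2 thr2.R0=0
thr0.R0=0 thr0.R1=0 thr1.R0=2 thr2.R0=2
thr0.R0=0 thr0.R1=1 thr1.R0=0 thr2.R0=0
thr0.R0=0 thr0.R1=1 thr1.R0=0 thr2.R0=2
thr0.R0=0 thr0.R1=1 thr1.R0=2 thr2.R0=0
thr0.R0=0 thr0.R1=1 thr1.R0=2 thr2.R0=2
thr0.R0=1 thr0.R1=1 thr1.R0=0 thr2.R0=0
thr0.R0=1 thr0.R1=1 thr1.R0=0 thr2.R0=2
thr0.R0=1 thr0.R1=1 thr1.R0=2 thr2.R0=0
thr0.R0=1 thr0.R1=1 thr1.R0=2 thr2.R0=2

outcome vector order: (thr0.R0,thr0.R1,thr1.R0,thr2.R0)
|SC outcomes| = 10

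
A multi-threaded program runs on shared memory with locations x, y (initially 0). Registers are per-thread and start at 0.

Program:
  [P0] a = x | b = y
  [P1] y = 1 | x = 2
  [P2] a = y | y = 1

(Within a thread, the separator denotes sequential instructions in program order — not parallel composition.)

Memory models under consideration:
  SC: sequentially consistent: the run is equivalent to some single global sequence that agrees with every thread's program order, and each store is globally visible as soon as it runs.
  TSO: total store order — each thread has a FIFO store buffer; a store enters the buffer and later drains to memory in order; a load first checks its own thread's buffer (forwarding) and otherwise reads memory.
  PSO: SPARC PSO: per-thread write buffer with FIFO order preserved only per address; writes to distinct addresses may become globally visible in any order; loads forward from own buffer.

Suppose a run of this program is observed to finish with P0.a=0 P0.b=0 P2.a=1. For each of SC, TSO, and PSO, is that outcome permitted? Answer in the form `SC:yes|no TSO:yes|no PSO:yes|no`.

outcome vector order: (P0.a,P0.b,P2.a)
[SC] allowed = {000 001 010 011 210 211}
[TSO] allowed = {000 001 010 011 210 211}
[PSO] allowed = {000 001 010 011 200 201 210 211}
target 001 ∈ {SC,TSO,PSO}

SC:yes TSO:yes PSO:yes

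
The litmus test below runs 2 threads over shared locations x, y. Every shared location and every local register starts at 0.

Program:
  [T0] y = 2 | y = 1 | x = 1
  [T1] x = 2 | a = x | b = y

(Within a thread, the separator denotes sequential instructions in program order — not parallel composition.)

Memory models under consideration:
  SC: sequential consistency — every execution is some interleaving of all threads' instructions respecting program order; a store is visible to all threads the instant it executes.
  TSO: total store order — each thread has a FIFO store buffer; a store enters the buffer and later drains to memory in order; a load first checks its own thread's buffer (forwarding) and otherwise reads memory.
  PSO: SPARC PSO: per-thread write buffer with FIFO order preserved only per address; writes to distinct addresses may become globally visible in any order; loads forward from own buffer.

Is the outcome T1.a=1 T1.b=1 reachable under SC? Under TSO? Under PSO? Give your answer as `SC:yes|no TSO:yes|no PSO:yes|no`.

outcome vector order: (T1.a,T1.b)
SC: 4 outcomes — {11, 20, 21, 22}
TSO: 4 outcomes — {11, 20, 21, 22}
PSO: 6 outcomes — {10, 11, 12, 20, 21, 22}
target 11 ∈ {SC,TSO,PSO}

SC:yes TSO:yes PSO:yes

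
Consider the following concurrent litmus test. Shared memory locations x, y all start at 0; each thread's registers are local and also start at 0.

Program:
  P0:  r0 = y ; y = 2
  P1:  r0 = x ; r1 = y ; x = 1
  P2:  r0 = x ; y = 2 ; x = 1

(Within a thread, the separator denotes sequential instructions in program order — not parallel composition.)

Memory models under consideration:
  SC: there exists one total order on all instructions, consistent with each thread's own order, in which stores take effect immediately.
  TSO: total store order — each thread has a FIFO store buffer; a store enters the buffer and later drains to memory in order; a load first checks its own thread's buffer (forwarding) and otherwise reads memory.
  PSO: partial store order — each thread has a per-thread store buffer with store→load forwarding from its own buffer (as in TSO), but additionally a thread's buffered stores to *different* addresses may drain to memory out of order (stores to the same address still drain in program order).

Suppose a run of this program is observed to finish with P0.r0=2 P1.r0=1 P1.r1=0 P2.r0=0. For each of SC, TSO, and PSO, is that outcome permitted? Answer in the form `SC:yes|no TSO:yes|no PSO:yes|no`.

outcome vector order: (P0.r0,P1.r0,P1.r1,P2.r0)
SC (9): 0/0/0/0; 0/0/0/1; 0/0/2/0; 0/0/2/1; 0/1/2/0; 2/0/0/0; 2/0/0/1; 2/0/2/0; 2/1/2/0
TSO (9): 0/0/0/0; 0/0/0/1; 0/0/2/0; 0/0/2/1; 0/1/2/0; 2/0/0/0; 2/0/0/1; 2/0/2/0; 2/1/2/0
PSO (11): 0/0/0/0; 0/0/0/1; 0/0/2/0; 0/0/2/1; 0/1/0/0; 0/1/2/0; 2/0/0/0; 2/0/0/1; 2/0/2/0; 2/1/0/0; 2/1/2/0
target 2/1/0/0 ∈ {PSO}

SC:no TSO:no PSO:yes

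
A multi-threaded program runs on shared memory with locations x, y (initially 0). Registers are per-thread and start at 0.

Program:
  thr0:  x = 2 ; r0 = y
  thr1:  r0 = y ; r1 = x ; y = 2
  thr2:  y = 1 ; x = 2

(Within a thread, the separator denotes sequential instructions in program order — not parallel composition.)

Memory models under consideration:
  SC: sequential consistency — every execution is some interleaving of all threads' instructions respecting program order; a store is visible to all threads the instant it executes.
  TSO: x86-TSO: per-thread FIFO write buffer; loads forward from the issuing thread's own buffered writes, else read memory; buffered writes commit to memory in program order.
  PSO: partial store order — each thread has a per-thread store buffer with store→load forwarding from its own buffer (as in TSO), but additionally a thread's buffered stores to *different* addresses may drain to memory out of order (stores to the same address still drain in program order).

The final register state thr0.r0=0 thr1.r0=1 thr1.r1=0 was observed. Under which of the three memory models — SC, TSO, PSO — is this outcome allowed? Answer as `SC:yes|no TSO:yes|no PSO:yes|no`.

SC:no TSO:yes PSO:yes

outcome vector order: (thr0.r0,thr1.r0,thr1.r1)
SC (11): 0/0/0, 0/0/2, 0/1/2, 1/0/0, 1/0/2, 1/1/0, 1/1/2, 2/0/0, 2/0/2, 2/1/0, 2/1/2
TSO (12): 0/0/0, 0/0/2, 0/1/0, 0/1/2, 1/0/0, 1/0/2, 1/1/0, 1/1/2, 2/0/0, 2/0/2, 2/1/0, 2/1/2
PSO (12): 0/0/0, 0/0/2, 0/1/0, 0/1/2, 1/0/0, 1/0/2, 1/1/0, 1/1/2, 2/0/0, 2/0/2, 2/1/0, 2/1/2
target 0/1/0 ∈ {TSO,PSO}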